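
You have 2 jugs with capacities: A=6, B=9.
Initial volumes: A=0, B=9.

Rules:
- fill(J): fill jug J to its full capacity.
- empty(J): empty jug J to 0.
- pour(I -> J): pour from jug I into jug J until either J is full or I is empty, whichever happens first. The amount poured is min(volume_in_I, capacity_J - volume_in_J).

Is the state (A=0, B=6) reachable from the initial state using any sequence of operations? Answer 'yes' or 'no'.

Answer: yes

Derivation:
BFS from (A=0, B=9):
  1. fill(A) -> (A=6 B=9)
  2. empty(B) -> (A=6 B=0)
  3. pour(A -> B) -> (A=0 B=6)
Target reached → yes.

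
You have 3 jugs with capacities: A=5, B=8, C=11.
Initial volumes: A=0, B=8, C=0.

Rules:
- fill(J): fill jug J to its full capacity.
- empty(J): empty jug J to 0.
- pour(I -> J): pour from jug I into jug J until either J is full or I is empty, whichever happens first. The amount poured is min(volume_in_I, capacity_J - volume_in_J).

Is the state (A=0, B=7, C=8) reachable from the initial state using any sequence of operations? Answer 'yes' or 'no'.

BFS from (A=0, B=8, C=0):
  1. fill(A) -> (A=5 B=8 C=0)
  2. empty(B) -> (A=5 B=0 C=0)
  3. pour(A -> B) -> (A=0 B=5 C=0)
  4. fill(A) -> (A=5 B=5 C=0)
  5. pour(A -> B) -> (A=2 B=8 C=0)
  6. pour(B -> C) -> (A=2 B=0 C=8)
  7. pour(A -> B) -> (A=0 B=2 C=8)
  8. fill(A) -> (A=5 B=2 C=8)
  9. pour(A -> B) -> (A=0 B=7 C=8)
Target reached → yes.

Answer: yes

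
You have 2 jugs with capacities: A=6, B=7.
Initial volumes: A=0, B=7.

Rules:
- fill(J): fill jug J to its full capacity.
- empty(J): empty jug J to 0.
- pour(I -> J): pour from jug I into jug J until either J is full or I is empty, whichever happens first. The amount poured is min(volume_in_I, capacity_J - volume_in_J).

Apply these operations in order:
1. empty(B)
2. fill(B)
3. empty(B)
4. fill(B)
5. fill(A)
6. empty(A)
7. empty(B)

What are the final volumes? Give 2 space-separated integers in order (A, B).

Step 1: empty(B) -> (A=0 B=0)
Step 2: fill(B) -> (A=0 B=7)
Step 3: empty(B) -> (A=0 B=0)
Step 4: fill(B) -> (A=0 B=7)
Step 5: fill(A) -> (A=6 B=7)
Step 6: empty(A) -> (A=0 B=7)
Step 7: empty(B) -> (A=0 B=0)

Answer: 0 0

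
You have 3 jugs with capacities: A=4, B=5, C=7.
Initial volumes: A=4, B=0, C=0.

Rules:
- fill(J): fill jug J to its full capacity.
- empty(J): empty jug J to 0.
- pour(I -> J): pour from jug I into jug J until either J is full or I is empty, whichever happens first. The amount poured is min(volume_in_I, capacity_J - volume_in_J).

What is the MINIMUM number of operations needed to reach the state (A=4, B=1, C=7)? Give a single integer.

Answer: 4

Derivation:
BFS from (A=4, B=0, C=0). One shortest path:
  1. empty(A) -> (A=0 B=0 C=0)
  2. fill(B) -> (A=0 B=5 C=0)
  3. fill(C) -> (A=0 B=5 C=7)
  4. pour(B -> A) -> (A=4 B=1 C=7)
Reached target in 4 moves.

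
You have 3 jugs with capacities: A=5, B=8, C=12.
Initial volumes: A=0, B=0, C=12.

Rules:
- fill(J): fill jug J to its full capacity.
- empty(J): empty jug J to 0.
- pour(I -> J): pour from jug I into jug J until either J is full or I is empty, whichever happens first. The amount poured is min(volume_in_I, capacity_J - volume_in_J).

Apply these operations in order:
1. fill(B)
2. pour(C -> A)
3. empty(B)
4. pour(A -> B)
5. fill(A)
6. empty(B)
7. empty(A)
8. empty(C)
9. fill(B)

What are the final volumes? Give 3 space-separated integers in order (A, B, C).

Answer: 0 8 0

Derivation:
Step 1: fill(B) -> (A=0 B=8 C=12)
Step 2: pour(C -> A) -> (A=5 B=8 C=7)
Step 3: empty(B) -> (A=5 B=0 C=7)
Step 4: pour(A -> B) -> (A=0 B=5 C=7)
Step 5: fill(A) -> (A=5 B=5 C=7)
Step 6: empty(B) -> (A=5 B=0 C=7)
Step 7: empty(A) -> (A=0 B=0 C=7)
Step 8: empty(C) -> (A=0 B=0 C=0)
Step 9: fill(B) -> (A=0 B=8 C=0)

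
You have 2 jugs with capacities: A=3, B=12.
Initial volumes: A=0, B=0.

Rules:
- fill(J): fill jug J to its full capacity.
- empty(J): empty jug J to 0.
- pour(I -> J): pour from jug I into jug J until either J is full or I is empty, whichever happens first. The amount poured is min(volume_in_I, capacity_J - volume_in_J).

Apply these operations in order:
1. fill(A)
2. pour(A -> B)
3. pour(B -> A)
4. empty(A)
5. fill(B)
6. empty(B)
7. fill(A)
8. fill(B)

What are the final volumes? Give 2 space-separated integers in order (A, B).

Answer: 3 12

Derivation:
Step 1: fill(A) -> (A=3 B=0)
Step 2: pour(A -> B) -> (A=0 B=3)
Step 3: pour(B -> A) -> (A=3 B=0)
Step 4: empty(A) -> (A=0 B=0)
Step 5: fill(B) -> (A=0 B=12)
Step 6: empty(B) -> (A=0 B=0)
Step 7: fill(A) -> (A=3 B=0)
Step 8: fill(B) -> (A=3 B=12)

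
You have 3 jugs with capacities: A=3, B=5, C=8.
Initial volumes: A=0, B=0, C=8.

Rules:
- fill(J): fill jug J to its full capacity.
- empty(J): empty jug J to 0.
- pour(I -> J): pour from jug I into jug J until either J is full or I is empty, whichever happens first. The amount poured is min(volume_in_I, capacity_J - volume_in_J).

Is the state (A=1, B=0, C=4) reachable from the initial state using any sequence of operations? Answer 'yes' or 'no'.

BFS from (A=0, B=0, C=8):
  1. fill(B) -> (A=0 B=5 C=8)
  2. pour(B -> A) -> (A=3 B=2 C=8)
  3. empty(A) -> (A=0 B=2 C=8)
  4. pour(B -> A) -> (A=2 B=0 C=8)
  5. pour(C -> A) -> (A=3 B=0 C=7)
  6. pour(A -> B) -> (A=0 B=3 C=7)
  7. pour(C -> A) -> (A=3 B=3 C=4)
  8. pour(A -> B) -> (A=1 B=5 C=4)
  9. empty(B) -> (A=1 B=0 C=4)
Target reached → yes.

Answer: yes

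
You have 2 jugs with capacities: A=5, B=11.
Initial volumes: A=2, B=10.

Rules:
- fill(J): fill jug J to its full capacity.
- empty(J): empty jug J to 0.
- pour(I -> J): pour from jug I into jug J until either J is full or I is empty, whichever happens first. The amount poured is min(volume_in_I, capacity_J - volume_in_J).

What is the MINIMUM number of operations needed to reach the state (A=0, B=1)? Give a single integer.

Answer: 3

Derivation:
BFS from (A=2, B=10). One shortest path:
  1. pour(A -> B) -> (A=1 B=11)
  2. empty(B) -> (A=1 B=0)
  3. pour(A -> B) -> (A=0 B=1)
Reached target in 3 moves.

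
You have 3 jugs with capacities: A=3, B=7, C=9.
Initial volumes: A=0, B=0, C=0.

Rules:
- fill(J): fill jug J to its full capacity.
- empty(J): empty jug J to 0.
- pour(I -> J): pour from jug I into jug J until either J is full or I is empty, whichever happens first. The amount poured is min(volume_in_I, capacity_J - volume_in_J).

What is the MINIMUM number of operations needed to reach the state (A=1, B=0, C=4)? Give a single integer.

BFS from (A=0, B=0, C=0). One shortest path:
  1. fill(B) -> (A=0 B=7 C=0)
  2. pour(B -> C) -> (A=0 B=0 C=7)
  3. fill(B) -> (A=0 B=7 C=7)
  4. pour(B -> A) -> (A=3 B=4 C=7)
  5. pour(A -> C) -> (A=1 B=4 C=9)
  6. empty(C) -> (A=1 B=4 C=0)
  7. pour(B -> C) -> (A=1 B=0 C=4)
Reached target in 7 moves.

Answer: 7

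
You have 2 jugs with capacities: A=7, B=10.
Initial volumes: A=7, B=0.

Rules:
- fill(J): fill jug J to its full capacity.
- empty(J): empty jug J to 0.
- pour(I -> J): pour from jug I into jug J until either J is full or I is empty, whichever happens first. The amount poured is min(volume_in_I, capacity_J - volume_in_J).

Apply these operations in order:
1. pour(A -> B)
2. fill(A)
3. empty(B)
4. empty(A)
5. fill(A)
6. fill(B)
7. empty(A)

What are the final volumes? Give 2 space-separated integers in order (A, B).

Step 1: pour(A -> B) -> (A=0 B=7)
Step 2: fill(A) -> (A=7 B=7)
Step 3: empty(B) -> (A=7 B=0)
Step 4: empty(A) -> (A=0 B=0)
Step 5: fill(A) -> (A=7 B=0)
Step 6: fill(B) -> (A=7 B=10)
Step 7: empty(A) -> (A=0 B=10)

Answer: 0 10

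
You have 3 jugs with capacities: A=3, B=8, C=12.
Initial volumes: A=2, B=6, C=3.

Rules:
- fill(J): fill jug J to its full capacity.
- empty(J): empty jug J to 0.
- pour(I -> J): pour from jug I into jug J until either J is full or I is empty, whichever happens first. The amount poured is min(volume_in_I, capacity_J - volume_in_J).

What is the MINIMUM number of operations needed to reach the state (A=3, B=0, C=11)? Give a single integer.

BFS from (A=2, B=6, C=3). One shortest path:
  1. fill(A) -> (A=3 B=6 C=3)
  2. fill(B) -> (A=3 B=8 C=3)
  3. pour(B -> C) -> (A=3 B=0 C=11)
Reached target in 3 moves.

Answer: 3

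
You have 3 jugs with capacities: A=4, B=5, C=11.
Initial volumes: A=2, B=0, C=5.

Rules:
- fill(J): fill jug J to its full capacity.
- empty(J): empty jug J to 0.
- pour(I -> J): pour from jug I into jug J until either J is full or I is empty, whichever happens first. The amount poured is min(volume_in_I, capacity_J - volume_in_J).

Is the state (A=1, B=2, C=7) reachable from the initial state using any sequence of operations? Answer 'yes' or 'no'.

Answer: no

Derivation:
BFS explored all 240 reachable states.
Reachable set includes: (0,0,0), (0,0,1), (0,0,2), (0,0,3), (0,0,4), (0,0,5), (0,0,6), (0,0,7), (0,0,8), (0,0,9), (0,0,10), (0,0,11) ...
Target (A=1, B=2, C=7) not in reachable set → no.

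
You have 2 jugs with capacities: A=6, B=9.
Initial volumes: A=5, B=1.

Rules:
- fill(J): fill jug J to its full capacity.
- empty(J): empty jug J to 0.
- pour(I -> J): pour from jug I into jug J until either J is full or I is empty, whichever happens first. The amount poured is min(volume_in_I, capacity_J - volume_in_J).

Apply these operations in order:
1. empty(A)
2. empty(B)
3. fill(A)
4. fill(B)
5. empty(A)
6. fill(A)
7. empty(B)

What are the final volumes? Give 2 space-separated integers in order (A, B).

Step 1: empty(A) -> (A=0 B=1)
Step 2: empty(B) -> (A=0 B=0)
Step 3: fill(A) -> (A=6 B=0)
Step 4: fill(B) -> (A=6 B=9)
Step 5: empty(A) -> (A=0 B=9)
Step 6: fill(A) -> (A=6 B=9)
Step 7: empty(B) -> (A=6 B=0)

Answer: 6 0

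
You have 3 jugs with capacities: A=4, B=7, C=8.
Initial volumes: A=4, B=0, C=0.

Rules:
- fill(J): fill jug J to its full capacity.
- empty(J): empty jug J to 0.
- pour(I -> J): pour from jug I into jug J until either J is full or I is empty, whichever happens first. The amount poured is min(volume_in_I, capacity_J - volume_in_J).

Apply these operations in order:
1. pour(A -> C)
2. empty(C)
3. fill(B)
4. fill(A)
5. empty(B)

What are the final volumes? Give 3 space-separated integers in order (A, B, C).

Step 1: pour(A -> C) -> (A=0 B=0 C=4)
Step 2: empty(C) -> (A=0 B=0 C=0)
Step 3: fill(B) -> (A=0 B=7 C=0)
Step 4: fill(A) -> (A=4 B=7 C=0)
Step 5: empty(B) -> (A=4 B=0 C=0)

Answer: 4 0 0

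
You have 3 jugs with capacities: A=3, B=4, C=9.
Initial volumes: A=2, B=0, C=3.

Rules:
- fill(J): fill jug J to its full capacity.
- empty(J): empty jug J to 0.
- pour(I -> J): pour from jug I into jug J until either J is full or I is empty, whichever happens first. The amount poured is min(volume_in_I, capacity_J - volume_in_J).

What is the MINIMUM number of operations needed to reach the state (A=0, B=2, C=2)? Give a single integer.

Answer: 6

Derivation:
BFS from (A=2, B=0, C=3). One shortest path:
  1. fill(B) -> (A=2 B=4 C=3)
  2. pour(B -> C) -> (A=2 B=0 C=7)
  3. fill(B) -> (A=2 B=4 C=7)
  4. pour(B -> C) -> (A=2 B=2 C=9)
  5. empty(C) -> (A=2 B=2 C=0)
  6. pour(A -> C) -> (A=0 B=2 C=2)
Reached target in 6 moves.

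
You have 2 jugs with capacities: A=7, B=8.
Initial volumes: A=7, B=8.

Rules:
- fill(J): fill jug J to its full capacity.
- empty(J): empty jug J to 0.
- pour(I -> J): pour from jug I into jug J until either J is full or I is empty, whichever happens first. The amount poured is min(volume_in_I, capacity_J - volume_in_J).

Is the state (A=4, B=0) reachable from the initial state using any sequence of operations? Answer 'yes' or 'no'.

BFS from (A=7, B=8):
  1. empty(B) -> (A=7 B=0)
  2. pour(A -> B) -> (A=0 B=7)
  3. fill(A) -> (A=7 B=7)
  4. pour(A -> B) -> (A=6 B=8)
  5. empty(B) -> (A=6 B=0)
  6. pour(A -> B) -> (A=0 B=6)
  7. fill(A) -> (A=7 B=6)
  8. pour(A -> B) -> (A=5 B=8)
  9. empty(B) -> (A=5 B=0)
  10. pour(A -> B) -> (A=0 B=5)
  11. fill(A) -> (A=7 B=5)
  12. pour(A -> B) -> (A=4 B=8)
  13. empty(B) -> (A=4 B=0)
Target reached → yes.

Answer: yes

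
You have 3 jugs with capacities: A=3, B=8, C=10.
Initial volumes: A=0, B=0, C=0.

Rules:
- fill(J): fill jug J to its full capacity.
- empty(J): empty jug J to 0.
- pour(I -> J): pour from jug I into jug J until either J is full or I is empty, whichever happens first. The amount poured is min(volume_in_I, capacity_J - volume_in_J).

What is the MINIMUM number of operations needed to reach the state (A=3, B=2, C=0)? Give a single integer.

Answer: 4

Derivation:
BFS from (A=0, B=0, C=0). One shortest path:
  1. fill(B) -> (A=0 B=8 C=0)
  2. pour(B -> A) -> (A=3 B=5 C=0)
  3. empty(A) -> (A=0 B=5 C=0)
  4. pour(B -> A) -> (A=3 B=2 C=0)
Reached target in 4 moves.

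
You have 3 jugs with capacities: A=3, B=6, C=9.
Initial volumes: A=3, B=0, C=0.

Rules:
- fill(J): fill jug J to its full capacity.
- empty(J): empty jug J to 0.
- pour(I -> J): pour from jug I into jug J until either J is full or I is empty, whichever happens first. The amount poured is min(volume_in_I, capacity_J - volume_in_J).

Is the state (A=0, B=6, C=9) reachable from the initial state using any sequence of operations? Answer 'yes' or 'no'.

BFS from (A=3, B=0, C=0):
  1. empty(A) -> (A=0 B=0 C=0)
  2. fill(B) -> (A=0 B=6 C=0)
  3. fill(C) -> (A=0 B=6 C=9)
Target reached → yes.

Answer: yes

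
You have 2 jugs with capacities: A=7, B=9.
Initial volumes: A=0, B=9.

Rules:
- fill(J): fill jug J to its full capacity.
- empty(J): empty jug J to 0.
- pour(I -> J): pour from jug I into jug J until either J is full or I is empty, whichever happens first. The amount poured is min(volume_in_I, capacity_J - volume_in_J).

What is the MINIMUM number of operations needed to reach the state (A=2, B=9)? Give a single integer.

Answer: 4

Derivation:
BFS from (A=0, B=9). One shortest path:
  1. pour(B -> A) -> (A=7 B=2)
  2. empty(A) -> (A=0 B=2)
  3. pour(B -> A) -> (A=2 B=0)
  4. fill(B) -> (A=2 B=9)
Reached target in 4 moves.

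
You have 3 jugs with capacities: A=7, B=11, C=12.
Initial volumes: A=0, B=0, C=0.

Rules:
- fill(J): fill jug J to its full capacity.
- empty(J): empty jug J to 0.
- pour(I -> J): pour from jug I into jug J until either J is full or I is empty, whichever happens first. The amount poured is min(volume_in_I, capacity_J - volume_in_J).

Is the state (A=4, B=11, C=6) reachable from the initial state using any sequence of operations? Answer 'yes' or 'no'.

Answer: yes

Derivation:
BFS from (A=0, B=0, C=0):
  1. fill(B) -> (A=0 B=11 C=0)
  2. pour(B -> A) -> (A=7 B=4 C=0)
  3. pour(A -> C) -> (A=0 B=4 C=7)
  4. pour(B -> A) -> (A=4 B=0 C=7)
  5. fill(B) -> (A=4 B=11 C=7)
  6. pour(B -> C) -> (A=4 B=6 C=12)
  7. empty(C) -> (A=4 B=6 C=0)
  8. pour(B -> C) -> (A=4 B=0 C=6)
  9. fill(B) -> (A=4 B=11 C=6)
Target reached → yes.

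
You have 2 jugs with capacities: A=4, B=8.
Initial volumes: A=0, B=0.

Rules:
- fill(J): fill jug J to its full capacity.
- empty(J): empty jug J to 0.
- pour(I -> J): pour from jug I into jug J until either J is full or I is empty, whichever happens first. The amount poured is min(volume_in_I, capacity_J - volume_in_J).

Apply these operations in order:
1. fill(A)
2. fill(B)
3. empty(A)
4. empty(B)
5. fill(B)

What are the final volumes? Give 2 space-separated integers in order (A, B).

Step 1: fill(A) -> (A=4 B=0)
Step 2: fill(B) -> (A=4 B=8)
Step 3: empty(A) -> (A=0 B=8)
Step 4: empty(B) -> (A=0 B=0)
Step 5: fill(B) -> (A=0 B=8)

Answer: 0 8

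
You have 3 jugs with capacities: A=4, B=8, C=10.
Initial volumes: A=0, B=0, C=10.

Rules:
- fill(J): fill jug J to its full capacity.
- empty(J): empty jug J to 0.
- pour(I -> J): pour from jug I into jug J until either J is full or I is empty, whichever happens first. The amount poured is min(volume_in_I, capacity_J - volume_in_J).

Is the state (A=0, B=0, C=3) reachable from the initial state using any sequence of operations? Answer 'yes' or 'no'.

BFS explored all 78 reachable states.
Reachable set includes: (0,0,0), (0,0,2), (0,0,4), (0,0,6), (0,0,8), (0,0,10), (0,2,0), (0,2,2), (0,2,4), (0,2,6), (0,2,8), (0,2,10) ...
Target (A=0, B=0, C=3) not in reachable set → no.

Answer: no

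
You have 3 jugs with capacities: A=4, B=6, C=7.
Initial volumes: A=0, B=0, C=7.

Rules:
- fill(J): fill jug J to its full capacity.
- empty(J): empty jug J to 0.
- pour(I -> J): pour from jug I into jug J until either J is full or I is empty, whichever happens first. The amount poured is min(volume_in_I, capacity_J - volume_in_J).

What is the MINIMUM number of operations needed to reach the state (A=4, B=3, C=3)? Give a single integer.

Answer: 5

Derivation:
BFS from (A=0, B=0, C=7). One shortest path:
  1. pour(C -> A) -> (A=4 B=0 C=3)
  2. empty(A) -> (A=0 B=0 C=3)
  3. pour(C -> B) -> (A=0 B=3 C=0)
  4. fill(C) -> (A=0 B=3 C=7)
  5. pour(C -> A) -> (A=4 B=3 C=3)
Reached target in 5 moves.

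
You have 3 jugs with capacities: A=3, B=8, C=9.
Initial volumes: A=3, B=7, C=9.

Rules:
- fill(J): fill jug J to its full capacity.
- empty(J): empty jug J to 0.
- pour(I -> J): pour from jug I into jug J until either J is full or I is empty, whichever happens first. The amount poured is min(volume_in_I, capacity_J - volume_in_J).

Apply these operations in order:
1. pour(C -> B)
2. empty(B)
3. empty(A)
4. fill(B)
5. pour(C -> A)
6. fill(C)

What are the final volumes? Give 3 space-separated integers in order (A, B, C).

Answer: 3 8 9

Derivation:
Step 1: pour(C -> B) -> (A=3 B=8 C=8)
Step 2: empty(B) -> (A=3 B=0 C=8)
Step 3: empty(A) -> (A=0 B=0 C=8)
Step 4: fill(B) -> (A=0 B=8 C=8)
Step 5: pour(C -> A) -> (A=3 B=8 C=5)
Step 6: fill(C) -> (A=3 B=8 C=9)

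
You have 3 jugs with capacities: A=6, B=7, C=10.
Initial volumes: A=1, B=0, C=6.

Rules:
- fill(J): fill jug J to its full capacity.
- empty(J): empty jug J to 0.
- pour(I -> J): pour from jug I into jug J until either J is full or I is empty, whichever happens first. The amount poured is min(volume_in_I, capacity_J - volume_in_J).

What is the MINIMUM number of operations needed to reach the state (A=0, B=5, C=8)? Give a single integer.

BFS from (A=1, B=0, C=6). One shortest path:
  1. pour(C -> A) -> (A=6 B=0 C=1)
  2. pour(A -> B) -> (A=0 B=6 C=1)
  3. fill(A) -> (A=6 B=6 C=1)
  4. pour(A -> B) -> (A=5 B=7 C=1)
  5. pour(B -> C) -> (A=5 B=0 C=8)
  6. pour(A -> B) -> (A=0 B=5 C=8)
Reached target in 6 moves.

Answer: 6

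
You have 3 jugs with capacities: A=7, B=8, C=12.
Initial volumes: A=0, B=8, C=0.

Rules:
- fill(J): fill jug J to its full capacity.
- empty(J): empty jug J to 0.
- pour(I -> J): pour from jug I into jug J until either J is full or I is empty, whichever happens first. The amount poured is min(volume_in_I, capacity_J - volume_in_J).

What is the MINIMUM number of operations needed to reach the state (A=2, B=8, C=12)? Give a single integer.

BFS from (A=0, B=8, C=0). One shortest path:
  1. fill(A) -> (A=7 B=8 C=0)
  2. pour(A -> C) -> (A=0 B=8 C=7)
  3. fill(A) -> (A=7 B=8 C=7)
  4. pour(A -> C) -> (A=2 B=8 C=12)
Reached target in 4 moves.

Answer: 4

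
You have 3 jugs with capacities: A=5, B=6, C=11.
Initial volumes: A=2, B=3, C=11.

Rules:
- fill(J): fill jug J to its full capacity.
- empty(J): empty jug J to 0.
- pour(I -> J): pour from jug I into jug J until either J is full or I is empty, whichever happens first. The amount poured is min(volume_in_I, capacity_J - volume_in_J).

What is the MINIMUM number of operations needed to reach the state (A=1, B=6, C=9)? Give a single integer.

BFS from (A=2, B=3, C=11). One shortest path:
  1. empty(C) -> (A=2 B=3 C=0)
  2. pour(A -> C) -> (A=0 B=3 C=2)
  3. pour(B -> A) -> (A=3 B=0 C=2)
  4. pour(C -> B) -> (A=3 B=2 C=0)
  5. fill(C) -> (A=3 B=2 C=11)
  6. pour(C -> A) -> (A=5 B=2 C=9)
  7. pour(A -> B) -> (A=1 B=6 C=9)
Reached target in 7 moves.

Answer: 7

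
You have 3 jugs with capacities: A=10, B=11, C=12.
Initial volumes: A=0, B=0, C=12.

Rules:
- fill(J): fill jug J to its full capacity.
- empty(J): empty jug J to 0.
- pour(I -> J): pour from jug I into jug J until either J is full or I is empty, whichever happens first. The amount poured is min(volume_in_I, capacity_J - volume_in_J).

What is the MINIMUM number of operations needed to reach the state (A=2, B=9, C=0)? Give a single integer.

Answer: 7

Derivation:
BFS from (A=0, B=0, C=12). One shortest path:
  1. fill(A) -> (A=10 B=0 C=12)
  2. pour(A -> B) -> (A=0 B=10 C=12)
  3. pour(C -> A) -> (A=10 B=10 C=2)
  4. pour(A -> B) -> (A=9 B=11 C=2)
  5. empty(B) -> (A=9 B=0 C=2)
  6. pour(A -> B) -> (A=0 B=9 C=2)
  7. pour(C -> A) -> (A=2 B=9 C=0)
Reached target in 7 moves.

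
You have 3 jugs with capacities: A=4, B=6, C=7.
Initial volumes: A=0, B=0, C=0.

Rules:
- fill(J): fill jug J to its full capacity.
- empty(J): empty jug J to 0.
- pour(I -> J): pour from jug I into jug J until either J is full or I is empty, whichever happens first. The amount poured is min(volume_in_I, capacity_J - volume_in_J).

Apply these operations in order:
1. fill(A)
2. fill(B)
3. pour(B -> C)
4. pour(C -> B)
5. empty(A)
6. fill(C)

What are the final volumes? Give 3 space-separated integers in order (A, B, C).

Step 1: fill(A) -> (A=4 B=0 C=0)
Step 2: fill(B) -> (A=4 B=6 C=0)
Step 3: pour(B -> C) -> (A=4 B=0 C=6)
Step 4: pour(C -> B) -> (A=4 B=6 C=0)
Step 5: empty(A) -> (A=0 B=6 C=0)
Step 6: fill(C) -> (A=0 B=6 C=7)

Answer: 0 6 7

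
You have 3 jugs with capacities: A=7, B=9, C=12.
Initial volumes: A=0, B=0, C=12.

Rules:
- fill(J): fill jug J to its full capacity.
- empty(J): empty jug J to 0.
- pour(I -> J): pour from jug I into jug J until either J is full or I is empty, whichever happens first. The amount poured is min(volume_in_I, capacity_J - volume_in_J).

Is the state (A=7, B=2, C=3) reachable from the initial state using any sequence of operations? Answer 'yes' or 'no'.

Answer: yes

Derivation:
BFS from (A=0, B=0, C=12):
  1. pour(C -> B) -> (A=0 B=9 C=3)
  2. pour(B -> A) -> (A=7 B=2 C=3)
Target reached → yes.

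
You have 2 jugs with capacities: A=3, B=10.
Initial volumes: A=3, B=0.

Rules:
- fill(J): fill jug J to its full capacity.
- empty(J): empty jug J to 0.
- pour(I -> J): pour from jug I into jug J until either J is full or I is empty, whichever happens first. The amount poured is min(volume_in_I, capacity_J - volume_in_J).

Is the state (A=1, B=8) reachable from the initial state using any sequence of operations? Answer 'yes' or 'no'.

BFS explored all 26 reachable states.
Reachable set includes: (0,0), (0,1), (0,2), (0,3), (0,4), (0,5), (0,6), (0,7), (0,8), (0,9), (0,10), (1,0) ...
Target (A=1, B=8) not in reachable set → no.

Answer: no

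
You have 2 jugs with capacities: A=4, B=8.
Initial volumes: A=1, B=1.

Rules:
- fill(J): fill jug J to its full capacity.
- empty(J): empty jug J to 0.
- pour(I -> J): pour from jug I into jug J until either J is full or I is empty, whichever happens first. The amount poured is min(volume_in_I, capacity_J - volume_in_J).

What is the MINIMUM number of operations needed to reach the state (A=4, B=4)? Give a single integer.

BFS from (A=1, B=1). One shortest path:
  1. empty(A) -> (A=0 B=1)
  2. fill(B) -> (A=0 B=8)
  3. pour(B -> A) -> (A=4 B=4)
Reached target in 3 moves.

Answer: 3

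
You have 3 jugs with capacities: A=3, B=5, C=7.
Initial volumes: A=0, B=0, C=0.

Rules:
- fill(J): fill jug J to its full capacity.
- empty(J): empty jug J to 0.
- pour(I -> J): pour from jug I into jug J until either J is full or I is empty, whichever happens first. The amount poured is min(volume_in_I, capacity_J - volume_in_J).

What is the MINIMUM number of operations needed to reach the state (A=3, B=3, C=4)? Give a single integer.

BFS from (A=0, B=0, C=0). One shortest path:
  1. fill(A) -> (A=3 B=0 C=0)
  2. fill(C) -> (A=3 B=0 C=7)
  3. pour(A -> B) -> (A=0 B=3 C=7)
  4. pour(C -> A) -> (A=3 B=3 C=4)
Reached target in 4 moves.

Answer: 4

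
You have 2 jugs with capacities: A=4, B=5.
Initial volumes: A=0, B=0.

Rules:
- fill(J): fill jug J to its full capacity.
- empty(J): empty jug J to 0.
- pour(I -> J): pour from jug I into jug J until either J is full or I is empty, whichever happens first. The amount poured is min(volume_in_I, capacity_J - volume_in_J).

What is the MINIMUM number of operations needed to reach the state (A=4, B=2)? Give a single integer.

BFS from (A=0, B=0). One shortest path:
  1. fill(B) -> (A=0 B=5)
  2. pour(B -> A) -> (A=4 B=1)
  3. empty(A) -> (A=0 B=1)
  4. pour(B -> A) -> (A=1 B=0)
  5. fill(B) -> (A=1 B=5)
  6. pour(B -> A) -> (A=4 B=2)
Reached target in 6 moves.

Answer: 6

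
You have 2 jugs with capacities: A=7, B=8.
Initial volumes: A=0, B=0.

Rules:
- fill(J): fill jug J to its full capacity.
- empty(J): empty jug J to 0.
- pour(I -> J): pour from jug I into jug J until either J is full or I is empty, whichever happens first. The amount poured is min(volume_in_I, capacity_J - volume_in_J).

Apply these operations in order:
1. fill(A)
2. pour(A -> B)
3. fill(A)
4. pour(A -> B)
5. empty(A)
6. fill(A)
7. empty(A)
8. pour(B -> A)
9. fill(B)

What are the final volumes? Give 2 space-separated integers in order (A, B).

Answer: 7 8

Derivation:
Step 1: fill(A) -> (A=7 B=0)
Step 2: pour(A -> B) -> (A=0 B=7)
Step 3: fill(A) -> (A=7 B=7)
Step 4: pour(A -> B) -> (A=6 B=8)
Step 5: empty(A) -> (A=0 B=8)
Step 6: fill(A) -> (A=7 B=8)
Step 7: empty(A) -> (A=0 B=8)
Step 8: pour(B -> A) -> (A=7 B=1)
Step 9: fill(B) -> (A=7 B=8)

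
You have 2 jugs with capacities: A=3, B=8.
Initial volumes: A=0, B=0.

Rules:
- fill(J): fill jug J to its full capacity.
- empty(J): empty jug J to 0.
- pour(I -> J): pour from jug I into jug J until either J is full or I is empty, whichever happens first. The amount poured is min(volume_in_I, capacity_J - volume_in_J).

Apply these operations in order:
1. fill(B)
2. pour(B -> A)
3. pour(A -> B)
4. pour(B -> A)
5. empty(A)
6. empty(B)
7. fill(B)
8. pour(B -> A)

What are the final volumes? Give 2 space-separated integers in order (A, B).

Answer: 3 5

Derivation:
Step 1: fill(B) -> (A=0 B=8)
Step 2: pour(B -> A) -> (A=3 B=5)
Step 3: pour(A -> B) -> (A=0 B=8)
Step 4: pour(B -> A) -> (A=3 B=5)
Step 5: empty(A) -> (A=0 B=5)
Step 6: empty(B) -> (A=0 B=0)
Step 7: fill(B) -> (A=0 B=8)
Step 8: pour(B -> A) -> (A=3 B=5)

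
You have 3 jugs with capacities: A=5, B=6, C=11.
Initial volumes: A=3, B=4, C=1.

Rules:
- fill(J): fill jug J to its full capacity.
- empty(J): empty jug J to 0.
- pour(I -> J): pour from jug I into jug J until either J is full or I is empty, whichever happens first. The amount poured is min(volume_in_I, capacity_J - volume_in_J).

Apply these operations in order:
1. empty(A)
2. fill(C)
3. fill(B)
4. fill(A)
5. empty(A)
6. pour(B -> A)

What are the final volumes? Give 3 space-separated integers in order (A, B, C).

Answer: 5 1 11

Derivation:
Step 1: empty(A) -> (A=0 B=4 C=1)
Step 2: fill(C) -> (A=0 B=4 C=11)
Step 3: fill(B) -> (A=0 B=6 C=11)
Step 4: fill(A) -> (A=5 B=6 C=11)
Step 5: empty(A) -> (A=0 B=6 C=11)
Step 6: pour(B -> A) -> (A=5 B=1 C=11)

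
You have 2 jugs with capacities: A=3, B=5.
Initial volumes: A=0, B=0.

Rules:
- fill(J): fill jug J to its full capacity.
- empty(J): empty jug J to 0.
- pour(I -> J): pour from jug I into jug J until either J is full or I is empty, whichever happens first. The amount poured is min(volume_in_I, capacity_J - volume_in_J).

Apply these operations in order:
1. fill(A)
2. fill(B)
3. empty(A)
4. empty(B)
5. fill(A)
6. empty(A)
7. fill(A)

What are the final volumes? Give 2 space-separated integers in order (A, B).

Step 1: fill(A) -> (A=3 B=0)
Step 2: fill(B) -> (A=3 B=5)
Step 3: empty(A) -> (A=0 B=5)
Step 4: empty(B) -> (A=0 B=0)
Step 5: fill(A) -> (A=3 B=0)
Step 6: empty(A) -> (A=0 B=0)
Step 7: fill(A) -> (A=3 B=0)

Answer: 3 0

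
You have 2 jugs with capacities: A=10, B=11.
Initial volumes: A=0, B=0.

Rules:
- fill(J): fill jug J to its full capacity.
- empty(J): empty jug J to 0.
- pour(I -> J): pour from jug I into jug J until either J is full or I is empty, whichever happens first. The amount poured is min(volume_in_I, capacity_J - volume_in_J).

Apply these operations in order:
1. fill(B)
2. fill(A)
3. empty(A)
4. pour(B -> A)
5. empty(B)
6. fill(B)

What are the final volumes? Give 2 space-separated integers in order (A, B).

Answer: 10 11

Derivation:
Step 1: fill(B) -> (A=0 B=11)
Step 2: fill(A) -> (A=10 B=11)
Step 3: empty(A) -> (A=0 B=11)
Step 4: pour(B -> A) -> (A=10 B=1)
Step 5: empty(B) -> (A=10 B=0)
Step 6: fill(B) -> (A=10 B=11)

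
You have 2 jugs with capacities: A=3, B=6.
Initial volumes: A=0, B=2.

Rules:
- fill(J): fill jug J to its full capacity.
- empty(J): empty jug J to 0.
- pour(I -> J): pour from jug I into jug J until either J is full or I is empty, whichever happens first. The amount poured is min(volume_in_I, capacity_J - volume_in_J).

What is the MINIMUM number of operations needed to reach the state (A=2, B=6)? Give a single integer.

Answer: 2

Derivation:
BFS from (A=0, B=2). One shortest path:
  1. pour(B -> A) -> (A=2 B=0)
  2. fill(B) -> (A=2 B=6)
Reached target in 2 moves.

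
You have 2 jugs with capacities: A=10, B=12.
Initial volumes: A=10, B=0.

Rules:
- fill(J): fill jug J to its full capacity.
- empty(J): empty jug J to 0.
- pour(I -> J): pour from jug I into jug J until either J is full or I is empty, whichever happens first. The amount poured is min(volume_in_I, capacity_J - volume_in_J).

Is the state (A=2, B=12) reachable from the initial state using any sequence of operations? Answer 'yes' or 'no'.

Answer: yes

Derivation:
BFS from (A=10, B=0):
  1. empty(A) -> (A=0 B=0)
  2. fill(B) -> (A=0 B=12)
  3. pour(B -> A) -> (A=10 B=2)
  4. empty(A) -> (A=0 B=2)
  5. pour(B -> A) -> (A=2 B=0)
  6. fill(B) -> (A=2 B=12)
Target reached → yes.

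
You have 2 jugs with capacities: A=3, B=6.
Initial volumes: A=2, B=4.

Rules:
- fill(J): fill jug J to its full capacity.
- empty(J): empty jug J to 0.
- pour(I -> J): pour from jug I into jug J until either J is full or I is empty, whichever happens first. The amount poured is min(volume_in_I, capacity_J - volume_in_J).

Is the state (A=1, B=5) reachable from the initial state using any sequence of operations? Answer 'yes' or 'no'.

Answer: no

Derivation:
BFS explored all 19 reachable states.
Reachable set includes: (0,0), (0,1), (0,2), (0,3), (0,4), (0,5), (0,6), (1,0), (1,6), (2,0), (2,4), (2,6) ...
Target (A=1, B=5) not in reachable set → no.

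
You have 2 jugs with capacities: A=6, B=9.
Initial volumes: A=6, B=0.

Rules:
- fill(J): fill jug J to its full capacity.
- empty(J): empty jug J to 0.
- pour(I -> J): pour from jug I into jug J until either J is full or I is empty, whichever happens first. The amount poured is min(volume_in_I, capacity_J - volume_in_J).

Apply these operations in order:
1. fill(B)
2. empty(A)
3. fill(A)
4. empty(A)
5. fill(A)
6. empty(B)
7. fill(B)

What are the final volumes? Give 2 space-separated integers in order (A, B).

Step 1: fill(B) -> (A=6 B=9)
Step 2: empty(A) -> (A=0 B=9)
Step 3: fill(A) -> (A=6 B=9)
Step 4: empty(A) -> (A=0 B=9)
Step 5: fill(A) -> (A=6 B=9)
Step 6: empty(B) -> (A=6 B=0)
Step 7: fill(B) -> (A=6 B=9)

Answer: 6 9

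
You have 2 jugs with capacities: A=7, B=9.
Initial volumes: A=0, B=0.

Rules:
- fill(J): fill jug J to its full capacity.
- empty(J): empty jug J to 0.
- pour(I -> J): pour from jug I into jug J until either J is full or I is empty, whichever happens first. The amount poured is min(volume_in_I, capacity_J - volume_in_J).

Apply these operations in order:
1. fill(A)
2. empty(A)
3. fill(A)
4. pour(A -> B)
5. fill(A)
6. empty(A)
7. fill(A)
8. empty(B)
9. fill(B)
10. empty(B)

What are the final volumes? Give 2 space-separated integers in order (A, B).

Step 1: fill(A) -> (A=7 B=0)
Step 2: empty(A) -> (A=0 B=0)
Step 3: fill(A) -> (A=7 B=0)
Step 4: pour(A -> B) -> (A=0 B=7)
Step 5: fill(A) -> (A=7 B=7)
Step 6: empty(A) -> (A=0 B=7)
Step 7: fill(A) -> (A=7 B=7)
Step 8: empty(B) -> (A=7 B=0)
Step 9: fill(B) -> (A=7 B=9)
Step 10: empty(B) -> (A=7 B=0)

Answer: 7 0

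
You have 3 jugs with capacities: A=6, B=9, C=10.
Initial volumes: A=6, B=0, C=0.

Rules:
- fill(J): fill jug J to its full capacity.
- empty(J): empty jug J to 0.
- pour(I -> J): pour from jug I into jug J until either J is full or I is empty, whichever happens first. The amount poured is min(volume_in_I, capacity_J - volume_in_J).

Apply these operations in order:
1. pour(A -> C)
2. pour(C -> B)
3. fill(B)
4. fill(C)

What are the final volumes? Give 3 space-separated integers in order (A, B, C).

Step 1: pour(A -> C) -> (A=0 B=0 C=6)
Step 2: pour(C -> B) -> (A=0 B=6 C=0)
Step 3: fill(B) -> (A=0 B=9 C=0)
Step 4: fill(C) -> (A=0 B=9 C=10)

Answer: 0 9 10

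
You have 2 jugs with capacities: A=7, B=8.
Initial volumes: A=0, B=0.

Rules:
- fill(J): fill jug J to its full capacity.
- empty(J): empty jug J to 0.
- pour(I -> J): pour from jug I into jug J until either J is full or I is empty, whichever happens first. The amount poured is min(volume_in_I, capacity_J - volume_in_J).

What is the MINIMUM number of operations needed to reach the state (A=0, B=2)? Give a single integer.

BFS from (A=0, B=0). One shortest path:
  1. fill(B) -> (A=0 B=8)
  2. pour(B -> A) -> (A=7 B=1)
  3. empty(A) -> (A=0 B=1)
  4. pour(B -> A) -> (A=1 B=0)
  5. fill(B) -> (A=1 B=8)
  6. pour(B -> A) -> (A=7 B=2)
  7. empty(A) -> (A=0 B=2)
Reached target in 7 moves.

Answer: 7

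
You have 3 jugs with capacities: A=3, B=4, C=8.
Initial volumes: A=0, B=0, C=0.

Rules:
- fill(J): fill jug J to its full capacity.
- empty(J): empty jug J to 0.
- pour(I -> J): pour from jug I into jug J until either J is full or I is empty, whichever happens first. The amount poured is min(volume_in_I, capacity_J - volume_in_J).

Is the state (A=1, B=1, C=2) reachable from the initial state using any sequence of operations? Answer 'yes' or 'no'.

BFS explored all 138 reachable states.
Reachable set includes: (0,0,0), (0,0,1), (0,0,2), (0,0,3), (0,0,4), (0,0,5), (0,0,6), (0,0,7), (0,0,8), (0,1,0), (0,1,1), (0,1,2) ...
Target (A=1, B=1, C=2) not in reachable set → no.

Answer: no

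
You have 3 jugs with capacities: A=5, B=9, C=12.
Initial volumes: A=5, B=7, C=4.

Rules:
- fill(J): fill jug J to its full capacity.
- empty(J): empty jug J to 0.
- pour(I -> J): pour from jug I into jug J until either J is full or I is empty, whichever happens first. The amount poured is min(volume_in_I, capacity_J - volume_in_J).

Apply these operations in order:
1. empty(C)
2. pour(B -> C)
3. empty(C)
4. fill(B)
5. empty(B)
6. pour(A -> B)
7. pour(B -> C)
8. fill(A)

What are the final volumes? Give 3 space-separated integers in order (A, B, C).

Step 1: empty(C) -> (A=5 B=7 C=0)
Step 2: pour(B -> C) -> (A=5 B=0 C=7)
Step 3: empty(C) -> (A=5 B=0 C=0)
Step 4: fill(B) -> (A=5 B=9 C=0)
Step 5: empty(B) -> (A=5 B=0 C=0)
Step 6: pour(A -> B) -> (A=0 B=5 C=0)
Step 7: pour(B -> C) -> (A=0 B=0 C=5)
Step 8: fill(A) -> (A=5 B=0 C=5)

Answer: 5 0 5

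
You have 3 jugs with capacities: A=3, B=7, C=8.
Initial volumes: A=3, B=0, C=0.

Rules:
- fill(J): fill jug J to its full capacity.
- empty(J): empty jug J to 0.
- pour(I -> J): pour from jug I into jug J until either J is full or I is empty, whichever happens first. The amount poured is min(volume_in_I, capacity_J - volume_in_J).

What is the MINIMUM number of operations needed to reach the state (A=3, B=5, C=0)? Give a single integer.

BFS from (A=3, B=0, C=0). One shortest path:
  1. empty(A) -> (A=0 B=0 C=0)
  2. fill(C) -> (A=0 B=0 C=8)
  3. pour(C -> A) -> (A=3 B=0 C=5)
  4. pour(C -> B) -> (A=3 B=5 C=0)
Reached target in 4 moves.

Answer: 4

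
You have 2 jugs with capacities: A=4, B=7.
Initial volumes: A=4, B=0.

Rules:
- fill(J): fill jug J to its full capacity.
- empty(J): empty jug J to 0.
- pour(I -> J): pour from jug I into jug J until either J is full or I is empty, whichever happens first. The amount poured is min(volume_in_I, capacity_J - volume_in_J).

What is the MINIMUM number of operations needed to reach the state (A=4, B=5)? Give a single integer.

BFS from (A=4, B=0). One shortest path:
  1. pour(A -> B) -> (A=0 B=4)
  2. fill(A) -> (A=4 B=4)
  3. pour(A -> B) -> (A=1 B=7)
  4. empty(B) -> (A=1 B=0)
  5. pour(A -> B) -> (A=0 B=1)
  6. fill(A) -> (A=4 B=1)
  7. pour(A -> B) -> (A=0 B=5)
  8. fill(A) -> (A=4 B=5)
Reached target in 8 moves.

Answer: 8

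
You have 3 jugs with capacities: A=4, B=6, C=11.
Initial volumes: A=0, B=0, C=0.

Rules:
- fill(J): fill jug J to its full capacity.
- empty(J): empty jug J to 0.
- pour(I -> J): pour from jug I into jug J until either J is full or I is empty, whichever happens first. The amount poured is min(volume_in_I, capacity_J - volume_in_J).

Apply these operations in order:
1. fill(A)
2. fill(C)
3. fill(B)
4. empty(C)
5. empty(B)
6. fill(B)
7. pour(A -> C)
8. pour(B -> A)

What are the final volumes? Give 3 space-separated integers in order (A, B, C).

Step 1: fill(A) -> (A=4 B=0 C=0)
Step 2: fill(C) -> (A=4 B=0 C=11)
Step 3: fill(B) -> (A=4 B=6 C=11)
Step 4: empty(C) -> (A=4 B=6 C=0)
Step 5: empty(B) -> (A=4 B=0 C=0)
Step 6: fill(B) -> (A=4 B=6 C=0)
Step 7: pour(A -> C) -> (A=0 B=6 C=4)
Step 8: pour(B -> A) -> (A=4 B=2 C=4)

Answer: 4 2 4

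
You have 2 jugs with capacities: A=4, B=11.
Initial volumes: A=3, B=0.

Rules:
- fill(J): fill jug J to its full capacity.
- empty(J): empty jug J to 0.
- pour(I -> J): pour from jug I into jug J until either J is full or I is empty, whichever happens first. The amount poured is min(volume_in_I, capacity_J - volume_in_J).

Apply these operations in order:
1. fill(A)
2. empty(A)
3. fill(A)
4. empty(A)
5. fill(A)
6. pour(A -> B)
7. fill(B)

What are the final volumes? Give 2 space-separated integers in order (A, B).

Answer: 0 11

Derivation:
Step 1: fill(A) -> (A=4 B=0)
Step 2: empty(A) -> (A=0 B=0)
Step 3: fill(A) -> (A=4 B=0)
Step 4: empty(A) -> (A=0 B=0)
Step 5: fill(A) -> (A=4 B=0)
Step 6: pour(A -> B) -> (A=0 B=4)
Step 7: fill(B) -> (A=0 B=11)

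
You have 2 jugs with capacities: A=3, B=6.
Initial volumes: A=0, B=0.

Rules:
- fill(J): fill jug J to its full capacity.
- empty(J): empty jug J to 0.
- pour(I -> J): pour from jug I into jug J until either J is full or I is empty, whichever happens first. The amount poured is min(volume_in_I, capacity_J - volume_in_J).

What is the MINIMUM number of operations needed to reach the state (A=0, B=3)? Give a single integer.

BFS from (A=0, B=0). One shortest path:
  1. fill(A) -> (A=3 B=0)
  2. pour(A -> B) -> (A=0 B=3)
Reached target in 2 moves.

Answer: 2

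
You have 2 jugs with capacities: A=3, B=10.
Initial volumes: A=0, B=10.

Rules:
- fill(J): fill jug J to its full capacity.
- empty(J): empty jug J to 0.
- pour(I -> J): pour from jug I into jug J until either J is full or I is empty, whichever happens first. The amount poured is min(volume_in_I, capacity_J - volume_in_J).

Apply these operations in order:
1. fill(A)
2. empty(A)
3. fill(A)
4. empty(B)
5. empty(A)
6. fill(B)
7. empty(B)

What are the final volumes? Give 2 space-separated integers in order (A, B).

Answer: 0 0

Derivation:
Step 1: fill(A) -> (A=3 B=10)
Step 2: empty(A) -> (A=0 B=10)
Step 3: fill(A) -> (A=3 B=10)
Step 4: empty(B) -> (A=3 B=0)
Step 5: empty(A) -> (A=0 B=0)
Step 6: fill(B) -> (A=0 B=10)
Step 7: empty(B) -> (A=0 B=0)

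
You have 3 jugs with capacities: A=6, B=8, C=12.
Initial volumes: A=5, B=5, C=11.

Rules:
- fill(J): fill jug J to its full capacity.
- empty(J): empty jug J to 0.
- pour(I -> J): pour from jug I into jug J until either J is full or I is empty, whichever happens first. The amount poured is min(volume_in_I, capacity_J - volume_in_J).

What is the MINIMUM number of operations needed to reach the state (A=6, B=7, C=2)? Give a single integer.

Answer: 4

Derivation:
BFS from (A=5, B=5, C=11). One shortest path:
  1. pour(C -> B) -> (A=5 B=8 C=8)
  2. pour(B -> A) -> (A=6 B=7 C=8)
  3. empty(A) -> (A=0 B=7 C=8)
  4. pour(C -> A) -> (A=6 B=7 C=2)
Reached target in 4 moves.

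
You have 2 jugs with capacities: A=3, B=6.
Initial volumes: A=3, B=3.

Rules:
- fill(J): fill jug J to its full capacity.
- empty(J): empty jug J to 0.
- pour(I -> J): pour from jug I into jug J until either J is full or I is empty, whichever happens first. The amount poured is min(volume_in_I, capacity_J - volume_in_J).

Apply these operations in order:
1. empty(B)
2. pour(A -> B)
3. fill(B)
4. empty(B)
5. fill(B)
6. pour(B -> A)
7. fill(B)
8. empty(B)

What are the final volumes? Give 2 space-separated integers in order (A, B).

Answer: 3 0

Derivation:
Step 1: empty(B) -> (A=3 B=0)
Step 2: pour(A -> B) -> (A=0 B=3)
Step 3: fill(B) -> (A=0 B=6)
Step 4: empty(B) -> (A=0 B=0)
Step 5: fill(B) -> (A=0 B=6)
Step 6: pour(B -> A) -> (A=3 B=3)
Step 7: fill(B) -> (A=3 B=6)
Step 8: empty(B) -> (A=3 B=0)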